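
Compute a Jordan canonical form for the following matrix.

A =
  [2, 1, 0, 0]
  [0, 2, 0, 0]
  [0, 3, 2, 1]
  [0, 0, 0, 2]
J_2(2) ⊕ J_2(2)

The characteristic polynomial is
  det(x·I − A) = x^4 - 8*x^3 + 24*x^2 - 32*x + 16 = (x - 2)^4

Eigenvalues and multiplicities (the geometric multiplicity of λ is n − rank(A − λI), which equals the number of Jordan blocks for λ):
  λ = 2: algebraic multiplicity = 4, geometric multiplicity = 2

Determining the block sizes for each eigenvalue:
  λ = 2: with am = 4 and gm = 2, the partition is not yet determined (e.g. several partitions of 4 into 2 parts exist). Let N = A − (2)·I. Computing rank(N^1) = 2, rank(N^2) = 0; the number of blocks of size ≥ j is rank(N^{j−1}) − rank(N^j), giving [2, 2]. So we have 2 block(s) of size 2 → block sizes [2, 2]

Assembling the blocks gives a Jordan form
J =
  [2, 1, 0, 0]
  [0, 2, 0, 0]
  [0, 0, 2, 1]
  [0, 0, 0, 2]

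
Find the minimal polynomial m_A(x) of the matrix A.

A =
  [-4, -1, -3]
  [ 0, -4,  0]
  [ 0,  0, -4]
x^2 + 8*x + 16

The characteristic polynomial is χ_A(x) = (x + 4)^3, so the eigenvalues are known. The minimal polynomial is
  m_A(x) = Π_λ (x − λ)^{k_λ}
where k_λ is the size of the *largest* Jordan block for λ (equivalently, the smallest k with (A − λI)^k v = 0 for every generalised eigenvector v of λ).

  λ = -4: largest Jordan block has size 2, contributing (x + 4)^2

So m_A(x) = (x + 4)^2 = x^2 + 8*x + 16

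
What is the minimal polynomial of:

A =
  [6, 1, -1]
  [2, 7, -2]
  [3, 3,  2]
x^2 - 10*x + 25

The characteristic polynomial is χ_A(x) = (x - 5)^3, so the eigenvalues are known. The minimal polynomial is
  m_A(x) = Π_λ (x − λ)^{k_λ}
where k_λ is the size of the *largest* Jordan block for λ (equivalently, the smallest k with (A − λI)^k v = 0 for every generalised eigenvector v of λ).

  λ = 5: largest Jordan block has size 2, contributing (x − 5)^2

So m_A(x) = (x - 5)^2 = x^2 - 10*x + 25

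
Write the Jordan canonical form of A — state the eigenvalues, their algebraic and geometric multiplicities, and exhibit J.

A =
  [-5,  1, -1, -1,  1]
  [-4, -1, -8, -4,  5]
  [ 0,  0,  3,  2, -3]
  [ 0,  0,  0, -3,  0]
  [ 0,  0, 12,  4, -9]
J_2(-3) ⊕ J_2(-3) ⊕ J_1(-3)

The characteristic polynomial is
  det(x·I − A) = x^5 + 15*x^4 + 90*x^3 + 270*x^2 + 405*x + 243 = (x + 3)^5

Eigenvalues and multiplicities (the geometric multiplicity of λ is n − rank(A − λI), which equals the number of Jordan blocks for λ):
  λ = -3: algebraic multiplicity = 5, geometric multiplicity = 3

Determining the block sizes for each eigenvalue:
  λ = -3: with am = 5 and gm = 3, the partition is not yet determined (e.g. several partitions of 5 into 3 parts exist). Let N = A − (-3)·I. Computing rank(N^1) = 2, rank(N^2) = 0; the number of blocks of size ≥ j is rank(N^{j−1}) − rank(N^j), giving [3, 2]. So we have 2 block(s) of size 2, 1 block(s) of size 1 → block sizes [2, 2, 1]

Assembling the blocks gives a Jordan form
J =
  [-3,  1,  0,  0,  0]
  [ 0, -3,  0,  0,  0]
  [ 0,  0, -3,  1,  0]
  [ 0,  0,  0, -3,  0]
  [ 0,  0,  0,  0, -3]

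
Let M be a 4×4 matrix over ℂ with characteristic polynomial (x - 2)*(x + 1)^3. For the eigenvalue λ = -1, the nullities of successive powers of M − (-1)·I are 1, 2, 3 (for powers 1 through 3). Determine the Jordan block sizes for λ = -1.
Block sizes for λ = -1: [3]

From the dimensions of kernels of powers, the number of Jordan blocks of size at least j is d_j − d_{j−1} where d_j = dim ker(N^j) (with d_0 = 0). Computing the differences gives [1, 1, 1].
The number of blocks of size exactly k is (#blocks of size ≥ k) − (#blocks of size ≥ k + 1), so the partition is: 1 block(s) of size 3.
In nonincreasing order the block sizes are [3].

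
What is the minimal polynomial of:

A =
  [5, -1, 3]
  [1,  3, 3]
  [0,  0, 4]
x^2 - 8*x + 16

The characteristic polynomial is χ_A(x) = (x - 4)^3, so the eigenvalues are known. The minimal polynomial is
  m_A(x) = Π_λ (x − λ)^{k_λ}
where k_λ is the size of the *largest* Jordan block for λ (equivalently, the smallest k with (A − λI)^k v = 0 for every generalised eigenvector v of λ).

  λ = 4: largest Jordan block has size 2, contributing (x − 4)^2

So m_A(x) = (x - 4)^2 = x^2 - 8*x + 16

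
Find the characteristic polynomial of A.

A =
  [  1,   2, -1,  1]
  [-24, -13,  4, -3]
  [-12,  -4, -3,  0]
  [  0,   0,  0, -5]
x^4 + 20*x^3 + 150*x^2 + 500*x + 625

Expanding det(x·I − A) (e.g. by cofactor expansion or by noting that A is similar to its Jordan form J, which has the same characteristic polynomial as A) gives
  χ_A(x) = x^4 + 20*x^3 + 150*x^2 + 500*x + 625
which factors as (x + 5)^4. The eigenvalues (with algebraic multiplicities) are λ = -5 with multiplicity 4.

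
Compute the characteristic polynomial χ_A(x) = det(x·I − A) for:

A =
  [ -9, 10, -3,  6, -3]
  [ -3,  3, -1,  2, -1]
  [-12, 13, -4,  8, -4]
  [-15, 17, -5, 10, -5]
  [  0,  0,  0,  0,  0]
x^5

Expanding det(x·I − A) (e.g. by cofactor expansion or by noting that A is similar to its Jordan form J, which has the same characteristic polynomial as A) gives
  χ_A(x) = x^5
which factors as x^5. The eigenvalues (with algebraic multiplicities) are λ = 0 with multiplicity 5.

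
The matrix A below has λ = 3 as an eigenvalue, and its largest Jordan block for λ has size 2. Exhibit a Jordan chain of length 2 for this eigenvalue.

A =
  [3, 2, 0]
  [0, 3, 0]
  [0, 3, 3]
A Jordan chain for λ = 3 of length 2:
v_1 = (2, 0, 3)ᵀ
v_2 = (0, 1, 0)ᵀ

Let N = A − (3)·I. We want v_2 with N^2 v_2 = 0 but N^1 v_2 ≠ 0; then v_{j-1} := N · v_j for j = 2, …, 2.

Pick v_2 = (0, 1, 0)ᵀ.
Then v_1 = N · v_2 = (2, 0, 3)ᵀ.

Sanity check: (A − (3)·I) v_1 = (0, 0, 0)ᵀ = 0. ✓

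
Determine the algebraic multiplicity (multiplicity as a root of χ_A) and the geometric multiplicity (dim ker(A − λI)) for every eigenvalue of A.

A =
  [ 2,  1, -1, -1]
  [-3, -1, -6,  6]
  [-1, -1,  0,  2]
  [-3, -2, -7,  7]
λ = 2: alg = 4, geom = 2

Step 1 — factor the characteristic polynomial to read off the algebraic multiplicities:
  χ_A(x) = (x - 2)^4

Step 2 — compute geometric multiplicities via the rank-nullity identity g(λ) = n − rank(A − λI):
  rank(A − (2)·I) = 2, so dim ker(A − (2)·I) = n − 2 = 2

Summary:
  λ = 2: algebraic multiplicity = 4, geometric multiplicity = 2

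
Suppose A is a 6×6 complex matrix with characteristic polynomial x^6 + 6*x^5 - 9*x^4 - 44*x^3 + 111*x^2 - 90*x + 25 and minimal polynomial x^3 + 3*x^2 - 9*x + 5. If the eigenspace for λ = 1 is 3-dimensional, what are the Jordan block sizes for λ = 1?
Block sizes for λ = 1: [2, 1, 1]

Step 1 — from the characteristic polynomial, algebraic multiplicity of λ = 1 is 4. From dim ker(A − (1)·I) = 3, there are exactly 3 Jordan blocks for λ = 1.
Step 2 — from the minimal polynomial, the factor (x − 1)^2 tells us the largest block for λ = 1 has size 2.
Step 3 — with total size 4, 3 blocks, and largest block 2, the block sizes (in nonincreasing order) are [2, 1, 1].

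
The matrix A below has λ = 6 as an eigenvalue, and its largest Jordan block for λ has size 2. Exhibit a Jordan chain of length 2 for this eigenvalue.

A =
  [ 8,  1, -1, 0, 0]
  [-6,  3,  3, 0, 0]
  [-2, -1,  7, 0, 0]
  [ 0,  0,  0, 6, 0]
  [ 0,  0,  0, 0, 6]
A Jordan chain for λ = 6 of length 2:
v_1 = (2, -6, -2, 0, 0)ᵀ
v_2 = (1, 0, 0, 0, 0)ᵀ

Let N = A − (6)·I. We want v_2 with N^2 v_2 = 0 but N^1 v_2 ≠ 0; then v_{j-1} := N · v_j for j = 2, …, 2.

Pick v_2 = (1, 0, 0, 0, 0)ᵀ.
Then v_1 = N · v_2 = (2, -6, -2, 0, 0)ᵀ.

Sanity check: (A − (6)·I) v_1 = (0, 0, 0, 0, 0)ᵀ = 0. ✓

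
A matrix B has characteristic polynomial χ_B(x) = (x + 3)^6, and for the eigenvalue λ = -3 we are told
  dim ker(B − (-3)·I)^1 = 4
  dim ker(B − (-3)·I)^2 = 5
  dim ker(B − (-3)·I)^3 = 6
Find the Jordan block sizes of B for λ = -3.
Block sizes for λ = -3: [3, 1, 1, 1]

From the dimensions of kernels of powers, the number of Jordan blocks of size at least j is d_j − d_{j−1} where d_j = dim ker(N^j) (with d_0 = 0). Computing the differences gives [4, 1, 1].
The number of blocks of size exactly k is (#blocks of size ≥ k) − (#blocks of size ≥ k + 1), so the partition is: 3 block(s) of size 1, 1 block(s) of size 3.
In nonincreasing order the block sizes are [3, 1, 1, 1].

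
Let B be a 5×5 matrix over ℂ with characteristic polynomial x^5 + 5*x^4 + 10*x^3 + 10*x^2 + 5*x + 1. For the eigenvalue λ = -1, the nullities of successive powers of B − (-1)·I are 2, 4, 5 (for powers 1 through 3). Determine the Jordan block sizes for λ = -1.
Block sizes for λ = -1: [3, 2]

From the dimensions of kernels of powers, the number of Jordan blocks of size at least j is d_j − d_{j−1} where d_j = dim ker(N^j) (with d_0 = 0). Computing the differences gives [2, 2, 1].
The number of blocks of size exactly k is (#blocks of size ≥ k) − (#blocks of size ≥ k + 1), so the partition is: 1 block(s) of size 2, 1 block(s) of size 3.
In nonincreasing order the block sizes are [3, 2].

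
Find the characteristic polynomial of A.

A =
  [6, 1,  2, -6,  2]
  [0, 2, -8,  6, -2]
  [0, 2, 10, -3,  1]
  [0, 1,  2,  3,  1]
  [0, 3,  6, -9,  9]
x^5 - 30*x^4 + 360*x^3 - 2160*x^2 + 6480*x - 7776

Expanding det(x·I − A) (e.g. by cofactor expansion or by noting that A is similar to its Jordan form J, which has the same characteristic polynomial as A) gives
  χ_A(x) = x^5 - 30*x^4 + 360*x^3 - 2160*x^2 + 6480*x - 7776
which factors as (x - 6)^5. The eigenvalues (with algebraic multiplicities) are λ = 6 with multiplicity 5.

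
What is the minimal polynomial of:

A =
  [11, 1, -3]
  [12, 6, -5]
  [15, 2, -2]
x^3 - 15*x^2 + 75*x - 125

The characteristic polynomial is χ_A(x) = (x - 5)^3, so the eigenvalues are known. The minimal polynomial is
  m_A(x) = Π_λ (x − λ)^{k_λ}
where k_λ is the size of the *largest* Jordan block for λ (equivalently, the smallest k with (A − λI)^k v = 0 for every generalised eigenvector v of λ).

  λ = 5: largest Jordan block has size 3, contributing (x − 5)^3

So m_A(x) = (x - 5)^3 = x^3 - 15*x^2 + 75*x - 125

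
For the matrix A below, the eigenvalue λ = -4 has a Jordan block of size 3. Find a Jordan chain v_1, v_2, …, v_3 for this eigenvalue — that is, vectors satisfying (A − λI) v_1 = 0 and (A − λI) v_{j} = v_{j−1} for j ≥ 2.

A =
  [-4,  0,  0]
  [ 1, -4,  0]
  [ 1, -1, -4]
A Jordan chain for λ = -4 of length 3:
v_1 = (0, 0, -1)ᵀ
v_2 = (0, 1, 1)ᵀ
v_3 = (1, 0, 0)ᵀ

Let N = A − (-4)·I. We want v_3 with N^3 v_3 = 0 but N^2 v_3 ≠ 0; then v_{j-1} := N · v_j for j = 3, …, 2.

Pick v_3 = (1, 0, 0)ᵀ.
Then v_2 = N · v_3 = (0, 1, 1)ᵀ.
Then v_1 = N · v_2 = (0, 0, -1)ᵀ.

Sanity check: (A − (-4)·I) v_1 = (0, 0, 0)ᵀ = 0. ✓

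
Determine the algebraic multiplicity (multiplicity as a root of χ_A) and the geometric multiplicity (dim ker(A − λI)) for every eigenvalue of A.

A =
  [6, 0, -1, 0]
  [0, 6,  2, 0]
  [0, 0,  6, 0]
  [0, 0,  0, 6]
λ = 6: alg = 4, geom = 3

Step 1 — factor the characteristic polynomial to read off the algebraic multiplicities:
  χ_A(x) = (x - 6)^4

Step 2 — compute geometric multiplicities via the rank-nullity identity g(λ) = n − rank(A − λI):
  rank(A − (6)·I) = 1, so dim ker(A − (6)·I) = n − 1 = 3

Summary:
  λ = 6: algebraic multiplicity = 4, geometric multiplicity = 3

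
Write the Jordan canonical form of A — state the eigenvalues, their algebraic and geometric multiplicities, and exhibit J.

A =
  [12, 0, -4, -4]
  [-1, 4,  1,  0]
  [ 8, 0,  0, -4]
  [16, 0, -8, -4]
J_1(0) ⊕ J_2(4) ⊕ J_1(4)

The characteristic polynomial is
  det(x·I − A) = x^4 - 12*x^3 + 48*x^2 - 64*x = x*(x - 4)^3

Eigenvalues and multiplicities (the geometric multiplicity of λ is n − rank(A − λI), which equals the number of Jordan blocks for λ):
  λ = 0: algebraic multiplicity = 1, geometric multiplicity = 1
  λ = 4: algebraic multiplicity = 3, geometric multiplicity = 2

Determining the block sizes for each eigenvalue:
  λ = 0: one block (gm = 1), so the single block has size am = 1 → block sizes [1]
  λ = 4: 2 blocks summing to 3 forces exactly one block of size 2 and the rest size 1 → block sizes [2, 1]

Assembling the blocks gives a Jordan form
J =
  [0, 0, 0, 0]
  [0, 4, 1, 0]
  [0, 0, 4, 0]
  [0, 0, 0, 4]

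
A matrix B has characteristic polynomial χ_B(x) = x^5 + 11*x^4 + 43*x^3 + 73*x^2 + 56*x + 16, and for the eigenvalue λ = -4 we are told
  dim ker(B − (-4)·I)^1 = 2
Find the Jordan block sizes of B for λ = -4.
Block sizes for λ = -4: [1, 1]

From the dimensions of kernels of powers, the number of Jordan blocks of size at least j is d_j − d_{j−1} where d_j = dim ker(N^j) (with d_0 = 0). Computing the differences gives [2].
The number of blocks of size exactly k is (#blocks of size ≥ k) − (#blocks of size ≥ k + 1), so the partition is: 2 block(s) of size 1.
In nonincreasing order the block sizes are [1, 1].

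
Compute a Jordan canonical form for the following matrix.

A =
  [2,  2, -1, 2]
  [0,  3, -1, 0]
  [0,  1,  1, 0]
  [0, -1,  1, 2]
J_3(2) ⊕ J_1(2)

The characteristic polynomial is
  det(x·I − A) = x^4 - 8*x^3 + 24*x^2 - 32*x + 16 = (x - 2)^4

Eigenvalues and multiplicities (the geometric multiplicity of λ is n − rank(A − λI), which equals the number of Jordan blocks for λ):
  λ = 2: algebraic multiplicity = 4, geometric multiplicity = 2

Determining the block sizes for each eigenvalue:
  λ = 2: with am = 4 and gm = 2, the partition is not yet determined (e.g. several partitions of 4 into 2 parts exist). Let N = A − (2)·I. Computing rank(N^1) = 2, rank(N^2) = 1, rank(N^3) = 0; the number of blocks of size ≥ j is rank(N^{j−1}) − rank(N^j), giving [2, 1, 1]. So we have 1 block(s) of size 3, 1 block(s) of size 1 → block sizes [3, 1]

Assembling the blocks gives a Jordan form
J =
  [2, 1, 0, 0]
  [0, 2, 1, 0]
  [0, 0, 2, 0]
  [0, 0, 0, 2]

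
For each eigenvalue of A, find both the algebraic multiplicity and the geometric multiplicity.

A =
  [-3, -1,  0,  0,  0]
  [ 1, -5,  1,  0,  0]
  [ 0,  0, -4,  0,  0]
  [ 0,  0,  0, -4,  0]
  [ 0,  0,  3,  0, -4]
λ = -4: alg = 5, geom = 3

Step 1 — factor the characteristic polynomial to read off the algebraic multiplicities:
  χ_A(x) = (x + 4)^5

Step 2 — compute geometric multiplicities via the rank-nullity identity g(λ) = n − rank(A − λI):
  rank(A − (-4)·I) = 2, so dim ker(A − (-4)·I) = n − 2 = 3

Summary:
  λ = -4: algebraic multiplicity = 5, geometric multiplicity = 3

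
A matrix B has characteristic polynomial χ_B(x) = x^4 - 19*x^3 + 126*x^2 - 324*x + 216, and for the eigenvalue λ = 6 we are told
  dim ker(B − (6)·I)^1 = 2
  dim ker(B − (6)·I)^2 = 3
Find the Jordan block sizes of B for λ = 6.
Block sizes for λ = 6: [2, 1]

From the dimensions of kernels of powers, the number of Jordan blocks of size at least j is d_j − d_{j−1} where d_j = dim ker(N^j) (with d_0 = 0). Computing the differences gives [2, 1].
The number of blocks of size exactly k is (#blocks of size ≥ k) − (#blocks of size ≥ k + 1), so the partition is: 1 block(s) of size 1, 1 block(s) of size 2.
In nonincreasing order the block sizes are [2, 1].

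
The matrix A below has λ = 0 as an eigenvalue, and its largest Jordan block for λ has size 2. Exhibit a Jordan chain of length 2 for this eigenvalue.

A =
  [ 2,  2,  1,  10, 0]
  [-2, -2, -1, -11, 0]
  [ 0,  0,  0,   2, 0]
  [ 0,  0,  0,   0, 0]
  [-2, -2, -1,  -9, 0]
A Jordan chain for λ = 0 of length 2:
v_1 = (2, -2, 0, 0, -2)ᵀ
v_2 = (1, 0, 0, 0, 0)ᵀ

Let N = A − (0)·I. We want v_2 with N^2 v_2 = 0 but N^1 v_2 ≠ 0; then v_{j-1} := N · v_j for j = 2, …, 2.

Pick v_2 = (1, 0, 0, 0, 0)ᵀ.
Then v_1 = N · v_2 = (2, -2, 0, 0, -2)ᵀ.

Sanity check: (A − (0)·I) v_1 = (0, 0, 0, 0, 0)ᵀ = 0. ✓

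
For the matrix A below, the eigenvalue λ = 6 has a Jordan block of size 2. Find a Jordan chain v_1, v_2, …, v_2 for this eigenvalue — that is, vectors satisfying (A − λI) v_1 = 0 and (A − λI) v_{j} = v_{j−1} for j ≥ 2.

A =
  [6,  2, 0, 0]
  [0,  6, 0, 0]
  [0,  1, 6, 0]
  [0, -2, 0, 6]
A Jordan chain for λ = 6 of length 2:
v_1 = (2, 0, 1, -2)ᵀ
v_2 = (0, 1, 0, 0)ᵀ

Let N = A − (6)·I. We want v_2 with N^2 v_2 = 0 but N^1 v_2 ≠ 0; then v_{j-1} := N · v_j for j = 2, …, 2.

Pick v_2 = (0, 1, 0, 0)ᵀ.
Then v_1 = N · v_2 = (2, 0, 1, -2)ᵀ.

Sanity check: (A − (6)·I) v_1 = (0, 0, 0, 0)ᵀ = 0. ✓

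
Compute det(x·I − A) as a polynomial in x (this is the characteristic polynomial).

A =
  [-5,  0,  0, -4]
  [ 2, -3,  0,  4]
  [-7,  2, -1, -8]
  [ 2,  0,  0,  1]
x^4 + 8*x^3 + 22*x^2 + 24*x + 9

Expanding det(x·I − A) (e.g. by cofactor expansion or by noting that A is similar to its Jordan form J, which has the same characteristic polynomial as A) gives
  χ_A(x) = x^4 + 8*x^3 + 22*x^2 + 24*x + 9
which factors as (x + 1)^2*(x + 3)^2. The eigenvalues (with algebraic multiplicities) are λ = -3 with multiplicity 2, λ = -1 with multiplicity 2.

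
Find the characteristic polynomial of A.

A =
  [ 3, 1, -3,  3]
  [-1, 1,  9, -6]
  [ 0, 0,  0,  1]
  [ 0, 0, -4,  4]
x^4 - 8*x^3 + 24*x^2 - 32*x + 16

Expanding det(x·I − A) (e.g. by cofactor expansion or by noting that A is similar to its Jordan form J, which has the same characteristic polynomial as A) gives
  χ_A(x) = x^4 - 8*x^3 + 24*x^2 - 32*x + 16
which factors as (x - 2)^4. The eigenvalues (with algebraic multiplicities) are λ = 2 with multiplicity 4.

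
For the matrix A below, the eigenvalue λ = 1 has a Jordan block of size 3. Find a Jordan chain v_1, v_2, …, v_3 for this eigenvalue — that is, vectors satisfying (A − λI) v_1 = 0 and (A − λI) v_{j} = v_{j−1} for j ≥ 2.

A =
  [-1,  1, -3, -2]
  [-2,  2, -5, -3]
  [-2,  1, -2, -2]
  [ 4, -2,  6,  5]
A Jordan chain for λ = 1 of length 3:
v_1 = (-2, -2, -2, 4)ᵀ
v_2 = (-3, -5, -3, 6)ᵀ
v_3 = (0, 0, 1, 0)ᵀ

Let N = A − (1)·I. We want v_3 with N^3 v_3 = 0 but N^2 v_3 ≠ 0; then v_{j-1} := N · v_j for j = 3, …, 2.

Pick v_3 = (0, 0, 1, 0)ᵀ.
Then v_2 = N · v_3 = (-3, -5, -3, 6)ᵀ.
Then v_1 = N · v_2 = (-2, -2, -2, 4)ᵀ.

Sanity check: (A − (1)·I) v_1 = (0, 0, 0, 0)ᵀ = 0. ✓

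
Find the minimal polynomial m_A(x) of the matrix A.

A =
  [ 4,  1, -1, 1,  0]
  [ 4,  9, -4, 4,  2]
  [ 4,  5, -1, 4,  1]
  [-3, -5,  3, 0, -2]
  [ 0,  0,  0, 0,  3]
x^3 - 9*x^2 + 27*x - 27

The characteristic polynomial is χ_A(x) = (x - 3)^5, so the eigenvalues are known. The minimal polynomial is
  m_A(x) = Π_λ (x − λ)^{k_λ}
where k_λ is the size of the *largest* Jordan block for λ (equivalently, the smallest k with (A − λI)^k v = 0 for every generalised eigenvector v of λ).

  λ = 3: largest Jordan block has size 3, contributing (x − 3)^3

So m_A(x) = (x - 3)^3 = x^3 - 9*x^2 + 27*x - 27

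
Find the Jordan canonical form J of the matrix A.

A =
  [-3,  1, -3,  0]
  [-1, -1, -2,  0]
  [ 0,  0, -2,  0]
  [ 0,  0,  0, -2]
J_3(-2) ⊕ J_1(-2)

The characteristic polynomial is
  det(x·I − A) = x^4 + 8*x^3 + 24*x^2 + 32*x + 16 = (x + 2)^4

Eigenvalues and multiplicities (the geometric multiplicity of λ is n − rank(A − λI), which equals the number of Jordan blocks for λ):
  λ = -2: algebraic multiplicity = 4, geometric multiplicity = 2

Determining the block sizes for each eigenvalue:
  λ = -2: with am = 4 and gm = 2, the partition is not yet determined (e.g. several partitions of 4 into 2 parts exist). Let N = A − (-2)·I. Computing rank(N^1) = 2, rank(N^2) = 1, rank(N^3) = 0; the number of blocks of size ≥ j is rank(N^{j−1}) − rank(N^j), giving [2, 1, 1]. So we have 1 block(s) of size 3, 1 block(s) of size 1 → block sizes [3, 1]

Assembling the blocks gives a Jordan form
J =
  [-2,  1,  0,  0]
  [ 0, -2,  1,  0]
  [ 0,  0, -2,  0]
  [ 0,  0,  0, -2]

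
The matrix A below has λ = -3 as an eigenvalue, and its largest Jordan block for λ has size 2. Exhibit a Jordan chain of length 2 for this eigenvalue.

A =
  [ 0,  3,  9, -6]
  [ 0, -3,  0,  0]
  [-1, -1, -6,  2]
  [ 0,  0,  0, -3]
A Jordan chain for λ = -3 of length 2:
v_1 = (3, 0, -1, 0)ᵀ
v_2 = (1, 0, 0, 0)ᵀ

Let N = A − (-3)·I. We want v_2 with N^2 v_2 = 0 but N^1 v_2 ≠ 0; then v_{j-1} := N · v_j for j = 2, …, 2.

Pick v_2 = (1, 0, 0, 0)ᵀ.
Then v_1 = N · v_2 = (3, 0, -1, 0)ᵀ.

Sanity check: (A − (-3)·I) v_1 = (0, 0, 0, 0)ᵀ = 0. ✓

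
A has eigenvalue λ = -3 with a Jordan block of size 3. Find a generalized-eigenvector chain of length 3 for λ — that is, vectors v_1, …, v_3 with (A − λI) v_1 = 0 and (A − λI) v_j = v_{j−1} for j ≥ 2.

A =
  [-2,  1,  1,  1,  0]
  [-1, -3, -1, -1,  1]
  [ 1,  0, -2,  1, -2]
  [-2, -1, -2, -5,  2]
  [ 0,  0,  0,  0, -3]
A Jordan chain for λ = -3 of length 3:
v_1 = (-1, 0, 0, 1, 0)ᵀ
v_2 = (1, -1, 1, -2, 0)ᵀ
v_3 = (1, 0, 0, 0, 0)ᵀ

Let N = A − (-3)·I. We want v_3 with N^3 v_3 = 0 but N^2 v_3 ≠ 0; then v_{j-1} := N · v_j for j = 3, …, 2.

Pick v_3 = (1, 0, 0, 0, 0)ᵀ.
Then v_2 = N · v_3 = (1, -1, 1, -2, 0)ᵀ.
Then v_1 = N · v_2 = (-1, 0, 0, 1, 0)ᵀ.

Sanity check: (A − (-3)·I) v_1 = (0, 0, 0, 0, 0)ᵀ = 0. ✓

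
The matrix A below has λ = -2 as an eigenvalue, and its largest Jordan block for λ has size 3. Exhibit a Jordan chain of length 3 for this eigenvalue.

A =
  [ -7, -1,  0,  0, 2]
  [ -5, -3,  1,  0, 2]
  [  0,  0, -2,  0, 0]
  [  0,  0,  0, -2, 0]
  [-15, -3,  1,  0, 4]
A Jordan chain for λ = -2 of length 3:
v_1 = (1, 1, 0, 0, 3)ᵀ
v_2 = (0, 1, 0, 0, 1)ᵀ
v_3 = (0, 0, 1, 0, 0)ᵀ

Let N = A − (-2)·I. We want v_3 with N^3 v_3 = 0 but N^2 v_3 ≠ 0; then v_{j-1} := N · v_j for j = 3, …, 2.

Pick v_3 = (0, 0, 1, 0, 0)ᵀ.
Then v_2 = N · v_3 = (0, 1, 0, 0, 1)ᵀ.
Then v_1 = N · v_2 = (1, 1, 0, 0, 3)ᵀ.

Sanity check: (A − (-2)·I) v_1 = (0, 0, 0, 0, 0)ᵀ = 0. ✓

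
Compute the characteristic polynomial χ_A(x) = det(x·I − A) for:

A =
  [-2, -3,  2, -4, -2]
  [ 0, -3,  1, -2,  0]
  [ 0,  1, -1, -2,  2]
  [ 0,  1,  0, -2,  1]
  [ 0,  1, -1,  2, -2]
x^5 + 10*x^4 + 40*x^3 + 80*x^2 + 80*x + 32

Expanding det(x·I − A) (e.g. by cofactor expansion or by noting that A is similar to its Jordan form J, which has the same characteristic polynomial as A) gives
  χ_A(x) = x^5 + 10*x^4 + 40*x^3 + 80*x^2 + 80*x + 32
which factors as (x + 2)^5. The eigenvalues (with algebraic multiplicities) are λ = -2 with multiplicity 5.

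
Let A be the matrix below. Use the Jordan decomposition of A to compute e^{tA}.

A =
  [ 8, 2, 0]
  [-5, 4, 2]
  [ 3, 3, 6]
e^{tA} =
  [-3*t^2*exp(6*t) + 2*t*exp(6*t) + exp(6*t), 2*t*exp(6*t), 2*t^2*exp(6*t)]
  [3*t^2*exp(6*t) - 5*t*exp(6*t), -2*t*exp(6*t) + exp(6*t), -2*t^2*exp(6*t) + 2*t*exp(6*t)]
  [-9*t^2*exp(6*t)/2 + 3*t*exp(6*t), 3*t*exp(6*t), 3*t^2*exp(6*t) + exp(6*t)]

Strategy: write A = P · J · P⁻¹ where J is a Jordan canonical form, so e^{tA} = P · e^{tJ} · P⁻¹, and e^{tJ} can be computed block-by-block.

A has Jordan form
J =
  [6, 1, 0]
  [0, 6, 1]
  [0, 0, 6]
(up to reordering of blocks).

Per-block formulas:
  For a 3×3 Jordan block J_3(6): exp(t · J_3(6)) = e^(6t)·(I + t·N + (t^2/2)·N^2), where N is the 3×3 nilpotent shift.

After assembling e^{tJ} and conjugating by P, we get:

e^{tA} =
  [-3*t^2*exp(6*t) + 2*t*exp(6*t) + exp(6*t), 2*t*exp(6*t), 2*t^2*exp(6*t)]
  [3*t^2*exp(6*t) - 5*t*exp(6*t), -2*t*exp(6*t) + exp(6*t), -2*t^2*exp(6*t) + 2*t*exp(6*t)]
  [-9*t^2*exp(6*t)/2 + 3*t*exp(6*t), 3*t*exp(6*t), 3*t^2*exp(6*t) + exp(6*t)]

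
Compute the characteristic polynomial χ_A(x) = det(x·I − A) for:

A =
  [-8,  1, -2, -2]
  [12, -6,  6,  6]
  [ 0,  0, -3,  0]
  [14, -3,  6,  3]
x^4 + 14*x^3 + 73*x^2 + 168*x + 144

Expanding det(x·I − A) (e.g. by cofactor expansion or by noting that A is similar to its Jordan form J, which has the same characteristic polynomial as A) gives
  χ_A(x) = x^4 + 14*x^3 + 73*x^2 + 168*x + 144
which factors as (x + 3)^2*(x + 4)^2. The eigenvalues (with algebraic multiplicities) are λ = -4 with multiplicity 2, λ = -3 with multiplicity 2.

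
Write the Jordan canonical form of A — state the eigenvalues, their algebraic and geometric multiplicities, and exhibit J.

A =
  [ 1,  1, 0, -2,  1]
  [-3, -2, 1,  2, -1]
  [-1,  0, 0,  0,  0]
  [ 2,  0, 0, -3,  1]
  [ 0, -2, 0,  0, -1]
J_3(-1) ⊕ J_2(-1)

The characteristic polynomial is
  det(x·I − A) = x^5 + 5*x^4 + 10*x^3 + 10*x^2 + 5*x + 1 = (x + 1)^5

Eigenvalues and multiplicities (the geometric multiplicity of λ is n − rank(A − λI), which equals the number of Jordan blocks for λ):
  λ = -1: algebraic multiplicity = 5, geometric multiplicity = 2

Determining the block sizes for each eigenvalue:
  λ = -1: with am = 5 and gm = 2, the partition is not yet determined (e.g. several partitions of 5 into 2 parts exist). Let N = A − (-1)·I. Computing rank(N^1) = 3, rank(N^2) = 1, rank(N^3) = 0; the number of blocks of size ≥ j is rank(N^{j−1}) − rank(N^j), giving [2, 2, 1]. So we have 1 block(s) of size 3, 1 block(s) of size 2 → block sizes [3, 2]

Assembling the blocks gives a Jordan form
J =
  [-1,  1,  0,  0,  0]
  [ 0, -1,  1,  0,  0]
  [ 0,  0, -1,  0,  0]
  [ 0,  0,  0, -1,  1]
  [ 0,  0,  0,  0, -1]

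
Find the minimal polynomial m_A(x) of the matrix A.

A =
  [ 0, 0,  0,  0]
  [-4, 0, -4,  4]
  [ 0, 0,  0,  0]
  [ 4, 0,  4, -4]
x^2 + 4*x

The characteristic polynomial is χ_A(x) = x^3*(x + 4), so the eigenvalues are known. The minimal polynomial is
  m_A(x) = Π_λ (x − λ)^{k_λ}
where k_λ is the size of the *largest* Jordan block for λ (equivalently, the smallest k with (A − λI)^k v = 0 for every generalised eigenvector v of λ).

  λ = -4: largest Jordan block has size 1, contributing (x + 4)
  λ = 0: largest Jordan block has size 1, contributing (x − 0)

So m_A(x) = x*(x + 4) = x^2 + 4*x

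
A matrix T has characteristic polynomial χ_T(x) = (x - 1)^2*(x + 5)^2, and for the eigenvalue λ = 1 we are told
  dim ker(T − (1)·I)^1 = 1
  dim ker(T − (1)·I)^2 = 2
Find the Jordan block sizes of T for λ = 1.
Block sizes for λ = 1: [2]

From the dimensions of kernels of powers, the number of Jordan blocks of size at least j is d_j − d_{j−1} where d_j = dim ker(N^j) (with d_0 = 0). Computing the differences gives [1, 1].
The number of blocks of size exactly k is (#blocks of size ≥ k) − (#blocks of size ≥ k + 1), so the partition is: 1 block(s) of size 2.
In nonincreasing order the block sizes are [2].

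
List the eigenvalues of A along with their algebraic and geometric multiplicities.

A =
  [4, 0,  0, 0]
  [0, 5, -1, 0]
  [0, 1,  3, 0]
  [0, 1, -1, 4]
λ = 4: alg = 4, geom = 3

Step 1 — factor the characteristic polynomial to read off the algebraic multiplicities:
  χ_A(x) = (x - 4)^4

Step 2 — compute geometric multiplicities via the rank-nullity identity g(λ) = n − rank(A − λI):
  rank(A − (4)·I) = 1, so dim ker(A − (4)·I) = n − 1 = 3

Summary:
  λ = 4: algebraic multiplicity = 4, geometric multiplicity = 3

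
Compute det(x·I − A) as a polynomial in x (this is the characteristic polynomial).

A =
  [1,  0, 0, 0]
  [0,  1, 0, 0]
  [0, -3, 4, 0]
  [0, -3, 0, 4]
x^4 - 10*x^3 + 33*x^2 - 40*x + 16

Expanding det(x·I − A) (e.g. by cofactor expansion or by noting that A is similar to its Jordan form J, which has the same characteristic polynomial as A) gives
  χ_A(x) = x^4 - 10*x^3 + 33*x^2 - 40*x + 16
which factors as (x - 4)^2*(x - 1)^2. The eigenvalues (with algebraic multiplicities) are λ = 1 with multiplicity 2, λ = 4 with multiplicity 2.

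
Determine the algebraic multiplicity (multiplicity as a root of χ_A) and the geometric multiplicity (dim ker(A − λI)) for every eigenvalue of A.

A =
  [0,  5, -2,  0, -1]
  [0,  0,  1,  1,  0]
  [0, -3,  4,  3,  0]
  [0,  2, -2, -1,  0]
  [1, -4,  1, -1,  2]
λ = 1: alg = 5, geom = 3

Step 1 — factor the characteristic polynomial to read off the algebraic multiplicities:
  χ_A(x) = (x - 1)^5

Step 2 — compute geometric multiplicities via the rank-nullity identity g(λ) = n − rank(A − λI):
  rank(A − (1)·I) = 2, so dim ker(A − (1)·I) = n − 2 = 3

Summary:
  λ = 1: algebraic multiplicity = 5, geometric multiplicity = 3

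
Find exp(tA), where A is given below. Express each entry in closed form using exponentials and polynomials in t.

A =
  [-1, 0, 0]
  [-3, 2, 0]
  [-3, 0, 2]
e^{tA} =
  [exp(-t), 0, 0]
  [-exp(2*t) + exp(-t), exp(2*t), 0]
  [-exp(2*t) + exp(-t), 0, exp(2*t)]

Strategy: write A = P · J · P⁻¹ where J is a Jordan canonical form, so e^{tA} = P · e^{tJ} · P⁻¹, and e^{tJ} can be computed block-by-block.

A has Jordan form
J =
  [-1, 0, 0]
  [ 0, 2, 0]
  [ 0, 0, 2]
(up to reordering of blocks).

Per-block formulas:
  For a 1×1 block at λ = 2: exp(t · [2]) = [e^(2t)].
  For a 1×1 block at λ = -1: exp(t · [-1]) = [e^(-1t)].

After assembling e^{tJ} and conjugating by P, we get:

e^{tA} =
  [exp(-t), 0, 0]
  [-exp(2*t) + exp(-t), exp(2*t), 0]
  [-exp(2*t) + exp(-t), 0, exp(2*t)]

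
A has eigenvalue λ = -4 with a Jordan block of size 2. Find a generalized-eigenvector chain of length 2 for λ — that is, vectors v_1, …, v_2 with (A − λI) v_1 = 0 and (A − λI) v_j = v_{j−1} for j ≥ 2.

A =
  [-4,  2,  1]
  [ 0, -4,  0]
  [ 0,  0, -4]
A Jordan chain for λ = -4 of length 2:
v_1 = (2, 0, 0)ᵀ
v_2 = (0, 1, 0)ᵀ

Let N = A − (-4)·I. We want v_2 with N^2 v_2 = 0 but N^1 v_2 ≠ 0; then v_{j-1} := N · v_j for j = 2, …, 2.

Pick v_2 = (0, 1, 0)ᵀ.
Then v_1 = N · v_2 = (2, 0, 0)ᵀ.

Sanity check: (A − (-4)·I) v_1 = (0, 0, 0)ᵀ = 0. ✓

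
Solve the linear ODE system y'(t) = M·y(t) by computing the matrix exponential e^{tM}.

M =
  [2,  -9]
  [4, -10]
e^{tM} =
  [6*t*exp(-4*t) + exp(-4*t), -9*t*exp(-4*t)]
  [4*t*exp(-4*t), -6*t*exp(-4*t) + exp(-4*t)]

Strategy: write M = P · J · P⁻¹ where J is a Jordan canonical form, so e^{tM} = P · e^{tJ} · P⁻¹, and e^{tJ} can be computed block-by-block.

M has Jordan form
J =
  [-4,  1]
  [ 0, -4]
(up to reordering of blocks).

Per-block formulas:
  For a 2×2 Jordan block J_2(-4): exp(t · J_2(-4)) = e^(-4t)·(I + t·N), where N is the 2×2 nilpotent shift.

After assembling e^{tJ} and conjugating by P, we get:

e^{tM} =
  [6*t*exp(-4*t) + exp(-4*t), -9*t*exp(-4*t)]
  [4*t*exp(-4*t), -6*t*exp(-4*t) + exp(-4*t)]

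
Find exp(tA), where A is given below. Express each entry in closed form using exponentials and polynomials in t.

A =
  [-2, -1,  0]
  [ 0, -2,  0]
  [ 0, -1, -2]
e^{tA} =
  [exp(-2*t), -t*exp(-2*t), 0]
  [0, exp(-2*t), 0]
  [0, -t*exp(-2*t), exp(-2*t)]

Strategy: write A = P · J · P⁻¹ where J is a Jordan canonical form, so e^{tA} = P · e^{tJ} · P⁻¹, and e^{tJ} can be computed block-by-block.

A has Jordan form
J =
  [-2,  1,  0]
  [ 0, -2,  0]
  [ 0,  0, -2]
(up to reordering of blocks).

Per-block formulas:
  For a 1×1 block at λ = -2: exp(t · [-2]) = [e^(-2t)].
  For a 2×2 Jordan block J_2(-2): exp(t · J_2(-2)) = e^(-2t)·(I + t·N), where N is the 2×2 nilpotent shift.

After assembling e^{tJ} and conjugating by P, we get:

e^{tA} =
  [exp(-2*t), -t*exp(-2*t), 0]
  [0, exp(-2*t), 0]
  [0, -t*exp(-2*t), exp(-2*t)]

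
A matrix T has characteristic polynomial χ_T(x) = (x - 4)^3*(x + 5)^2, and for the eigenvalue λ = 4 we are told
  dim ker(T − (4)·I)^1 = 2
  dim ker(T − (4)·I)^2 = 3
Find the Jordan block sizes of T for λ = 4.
Block sizes for λ = 4: [2, 1]

From the dimensions of kernels of powers, the number of Jordan blocks of size at least j is d_j − d_{j−1} where d_j = dim ker(N^j) (with d_0 = 0). Computing the differences gives [2, 1].
The number of blocks of size exactly k is (#blocks of size ≥ k) − (#blocks of size ≥ k + 1), so the partition is: 1 block(s) of size 1, 1 block(s) of size 2.
In nonincreasing order the block sizes are [2, 1].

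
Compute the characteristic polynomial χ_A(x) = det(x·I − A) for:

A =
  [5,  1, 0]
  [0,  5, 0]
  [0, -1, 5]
x^3 - 15*x^2 + 75*x - 125

Expanding det(x·I − A) (e.g. by cofactor expansion or by noting that A is similar to its Jordan form J, which has the same characteristic polynomial as A) gives
  χ_A(x) = x^3 - 15*x^2 + 75*x - 125
which factors as (x - 5)^3. The eigenvalues (with algebraic multiplicities) are λ = 5 with multiplicity 3.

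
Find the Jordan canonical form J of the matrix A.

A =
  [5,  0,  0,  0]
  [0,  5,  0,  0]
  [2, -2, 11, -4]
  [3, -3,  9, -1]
J_2(5) ⊕ J_1(5) ⊕ J_1(5)

The characteristic polynomial is
  det(x·I − A) = x^4 - 20*x^3 + 150*x^2 - 500*x + 625 = (x - 5)^4

Eigenvalues and multiplicities (the geometric multiplicity of λ is n − rank(A − λI), which equals the number of Jordan blocks for λ):
  λ = 5: algebraic multiplicity = 4, geometric multiplicity = 3

Determining the block sizes for each eigenvalue:
  λ = 5: 3 blocks summing to 4 forces exactly one block of size 2 and the rest size 1 → block sizes [2, 1, 1]

Assembling the blocks gives a Jordan form
J =
  [5, 1, 0, 0]
  [0, 5, 0, 0]
  [0, 0, 5, 0]
  [0, 0, 0, 5]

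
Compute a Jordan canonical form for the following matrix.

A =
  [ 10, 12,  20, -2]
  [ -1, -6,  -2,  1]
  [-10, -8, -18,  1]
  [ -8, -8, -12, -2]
J_2(-4) ⊕ J_2(-4)

The characteristic polynomial is
  det(x·I − A) = x^4 + 16*x^3 + 96*x^2 + 256*x + 256 = (x + 4)^4

Eigenvalues and multiplicities (the geometric multiplicity of λ is n − rank(A − λI), which equals the number of Jordan blocks for λ):
  λ = -4: algebraic multiplicity = 4, geometric multiplicity = 2

Determining the block sizes for each eigenvalue:
  λ = -4: with am = 4 and gm = 2, the partition is not yet determined (e.g. several partitions of 4 into 2 parts exist). Let N = A − (-4)·I. Computing rank(N^1) = 2, rank(N^2) = 0; the number of blocks of size ≥ j is rank(N^{j−1}) − rank(N^j), giving [2, 2]. So we have 2 block(s) of size 2 → block sizes [2, 2]

Assembling the blocks gives a Jordan form
J =
  [-4,  1,  0,  0]
  [ 0, -4,  0,  0]
  [ 0,  0, -4,  1]
  [ 0,  0,  0, -4]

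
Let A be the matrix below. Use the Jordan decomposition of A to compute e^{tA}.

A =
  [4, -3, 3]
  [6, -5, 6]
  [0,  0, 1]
e^{tA} =
  [2*exp(t) - exp(-2*t), -exp(t) + exp(-2*t), exp(t) - exp(-2*t)]
  [2*exp(t) - 2*exp(-2*t), -exp(t) + 2*exp(-2*t), 2*exp(t) - 2*exp(-2*t)]
  [0, 0, exp(t)]

Strategy: write A = P · J · P⁻¹ where J is a Jordan canonical form, so e^{tA} = P · e^{tJ} · P⁻¹, and e^{tJ} can be computed block-by-block.

A has Jordan form
J =
  [-2, 0, 0]
  [ 0, 1, 0]
  [ 0, 0, 1]
(up to reordering of blocks).

Per-block formulas:
  For a 1×1 block at λ = 1: exp(t · [1]) = [e^(1t)].
  For a 1×1 block at λ = -2: exp(t · [-2]) = [e^(-2t)].

After assembling e^{tJ} and conjugating by P, we get:

e^{tA} =
  [2*exp(t) - exp(-2*t), -exp(t) + exp(-2*t), exp(t) - exp(-2*t)]
  [2*exp(t) - 2*exp(-2*t), -exp(t) + 2*exp(-2*t), 2*exp(t) - 2*exp(-2*t)]
  [0, 0, exp(t)]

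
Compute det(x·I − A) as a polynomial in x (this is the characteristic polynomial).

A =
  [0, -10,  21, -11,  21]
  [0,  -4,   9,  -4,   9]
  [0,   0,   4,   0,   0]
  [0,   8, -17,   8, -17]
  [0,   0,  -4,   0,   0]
x^5 - 8*x^4 + 16*x^3

Expanding det(x·I − A) (e.g. by cofactor expansion or by noting that A is similar to its Jordan form J, which has the same characteristic polynomial as A) gives
  χ_A(x) = x^5 - 8*x^4 + 16*x^3
which factors as x^3*(x - 4)^2. The eigenvalues (with algebraic multiplicities) are λ = 0 with multiplicity 3, λ = 4 with multiplicity 2.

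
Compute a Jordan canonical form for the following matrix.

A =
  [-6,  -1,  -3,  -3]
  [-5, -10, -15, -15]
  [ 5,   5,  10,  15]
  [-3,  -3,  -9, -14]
J_2(-5) ⊕ J_1(-5) ⊕ J_1(-5)

The characteristic polynomial is
  det(x·I − A) = x^4 + 20*x^3 + 150*x^2 + 500*x + 625 = (x + 5)^4

Eigenvalues and multiplicities (the geometric multiplicity of λ is n − rank(A − λI), which equals the number of Jordan blocks for λ):
  λ = -5: algebraic multiplicity = 4, geometric multiplicity = 3

Determining the block sizes for each eigenvalue:
  λ = -5: 3 blocks summing to 4 forces exactly one block of size 2 and the rest size 1 → block sizes [2, 1, 1]

Assembling the blocks gives a Jordan form
J =
  [-5,  1,  0,  0]
  [ 0, -5,  0,  0]
  [ 0,  0, -5,  0]
  [ 0,  0,  0, -5]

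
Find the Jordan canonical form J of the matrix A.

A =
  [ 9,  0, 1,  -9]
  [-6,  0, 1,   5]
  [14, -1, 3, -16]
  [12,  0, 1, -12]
J_1(-3) ⊕ J_3(1)

The characteristic polynomial is
  det(x·I − A) = x^4 - 6*x^2 + 8*x - 3 = (x - 1)^3*(x + 3)

Eigenvalues and multiplicities (the geometric multiplicity of λ is n − rank(A − λI), which equals the number of Jordan blocks for λ):
  λ = -3: algebraic multiplicity = 1, geometric multiplicity = 1
  λ = 1: algebraic multiplicity = 3, geometric multiplicity = 1

Determining the block sizes for each eigenvalue:
  λ = -3: one block (gm = 1), so the single block has size am = 1 → block sizes [1]
  λ = 1: one block (gm = 1), so the single block has size am = 3 → block sizes [3]

Assembling the blocks gives a Jordan form
J =
  [-3, 0, 0, 0]
  [ 0, 1, 1, 0]
  [ 0, 0, 1, 1]
  [ 0, 0, 0, 1]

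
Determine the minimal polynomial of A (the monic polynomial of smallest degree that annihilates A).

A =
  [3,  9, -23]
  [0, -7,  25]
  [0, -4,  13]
x^3 - 9*x^2 + 27*x - 27

The characteristic polynomial is χ_A(x) = (x - 3)^3, so the eigenvalues are known. The minimal polynomial is
  m_A(x) = Π_λ (x − λ)^{k_λ}
where k_λ is the size of the *largest* Jordan block for λ (equivalently, the smallest k with (A − λI)^k v = 0 for every generalised eigenvector v of λ).

  λ = 3: largest Jordan block has size 3, contributing (x − 3)^3

So m_A(x) = (x - 3)^3 = x^3 - 9*x^2 + 27*x - 27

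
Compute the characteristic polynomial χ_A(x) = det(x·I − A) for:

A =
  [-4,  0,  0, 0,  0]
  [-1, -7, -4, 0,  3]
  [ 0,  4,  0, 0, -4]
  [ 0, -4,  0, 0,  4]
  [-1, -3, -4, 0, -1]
x^5 + 12*x^4 + 48*x^3 + 64*x^2

Expanding det(x·I − A) (e.g. by cofactor expansion or by noting that A is similar to its Jordan form J, which has the same characteristic polynomial as A) gives
  χ_A(x) = x^5 + 12*x^4 + 48*x^3 + 64*x^2
which factors as x^2*(x + 4)^3. The eigenvalues (with algebraic multiplicities) are λ = -4 with multiplicity 3, λ = 0 with multiplicity 2.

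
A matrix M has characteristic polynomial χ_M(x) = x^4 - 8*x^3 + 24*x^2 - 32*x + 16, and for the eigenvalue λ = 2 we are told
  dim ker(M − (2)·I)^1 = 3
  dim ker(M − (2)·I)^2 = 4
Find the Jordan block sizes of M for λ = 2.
Block sizes for λ = 2: [2, 1, 1]

From the dimensions of kernels of powers, the number of Jordan blocks of size at least j is d_j − d_{j−1} where d_j = dim ker(N^j) (with d_0 = 0). Computing the differences gives [3, 1].
The number of blocks of size exactly k is (#blocks of size ≥ k) − (#blocks of size ≥ k + 1), so the partition is: 2 block(s) of size 1, 1 block(s) of size 2.
In nonincreasing order the block sizes are [2, 1, 1].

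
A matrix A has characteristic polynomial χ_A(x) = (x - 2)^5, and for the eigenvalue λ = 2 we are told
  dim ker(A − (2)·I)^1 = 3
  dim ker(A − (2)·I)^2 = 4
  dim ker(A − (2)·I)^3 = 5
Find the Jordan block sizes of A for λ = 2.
Block sizes for λ = 2: [3, 1, 1]

From the dimensions of kernels of powers, the number of Jordan blocks of size at least j is d_j − d_{j−1} where d_j = dim ker(N^j) (with d_0 = 0). Computing the differences gives [3, 1, 1].
The number of blocks of size exactly k is (#blocks of size ≥ k) − (#blocks of size ≥ k + 1), so the partition is: 2 block(s) of size 1, 1 block(s) of size 3.
In nonincreasing order the block sizes are [3, 1, 1].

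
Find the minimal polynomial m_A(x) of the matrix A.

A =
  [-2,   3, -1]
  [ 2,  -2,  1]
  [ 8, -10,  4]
x^3

The characteristic polynomial is χ_A(x) = x^3, so the eigenvalues are known. The minimal polynomial is
  m_A(x) = Π_λ (x − λ)^{k_λ}
where k_λ is the size of the *largest* Jordan block for λ (equivalently, the smallest k with (A − λI)^k v = 0 for every generalised eigenvector v of λ).

  λ = 0: largest Jordan block has size 3, contributing (x − 0)^3

So m_A(x) = x^3 = x^3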